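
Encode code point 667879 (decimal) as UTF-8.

U+A30E7 = 0xA30E7 = 667879 decimal. In range U+10000–U+10FFFF → 4-byte form: 11110xxx 10xxxxxx 10xxxxxx 10xxxxxx.
Binary (21 bits): 010100011000011100111.
Split 3+6+6+6: 010 | 100011 | 000011 | 100111.
Byte 1: 11110010 = 0xF2.
Byte 2: 10100011 = 0xA3.
Byte 3: 10000011 = 0x83.
Byte 4: 10100111 = 0xA7.

F2 A3 83 A7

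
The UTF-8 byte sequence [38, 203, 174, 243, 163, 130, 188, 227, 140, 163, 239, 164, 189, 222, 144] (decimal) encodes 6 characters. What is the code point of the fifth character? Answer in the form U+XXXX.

Offset 0: leading byte 0x26 = 00100110 → 1-byte char #1 = 26.
Offset 1: leading byte 0xCB = 11001011 → 2-byte char #2 = CB AE.
Offset 3: leading byte 0xF3 = 11110011 → 4-byte char #3 = F3 A3 82 BC.
Offset 7: leading byte 0xE3 = 11100011 → 3-byte char #4 = E3 8C A3.
Offset 10: leading byte 0xEF = 11101111 → 3-byte char #5 = EF A4 BD.
Leading byte 0xEF = 11101111 matches 1110xxxx → 3-byte sequence.
Byte 1: 0xEF = 11101111, payload 1111 (4 bits).
Byte 2: 0xA4 = 10100100 (10xxxxxx ✓), payload 100100.
Byte 3: 0xBD = 10111101 (10xxxxxx ✓), payload 111101.
Concatenate: 1111100100111101 = 0xF93D (16 bits → U+F93D).

U+F93D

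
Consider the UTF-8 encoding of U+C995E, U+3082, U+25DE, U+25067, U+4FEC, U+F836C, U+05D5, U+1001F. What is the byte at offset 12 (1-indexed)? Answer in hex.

0xA5

1-indexed offset 12 is 0-indexed offset 11.
U+C995E → 4-byte form F3 89 A5 9E at offsets 0–3.
U+3082 → 3-byte form E3 82 82 at offsets 4–6.
U+25DE → 3-byte form E2 97 9E at offsets 7–9.
U+25067 → 4-byte form F0 A5 81 A7 at offsets 10–13.
Offset 11 falls in char 4's range; it's byte 2 of F0 A5 81 A7 = 0xA5.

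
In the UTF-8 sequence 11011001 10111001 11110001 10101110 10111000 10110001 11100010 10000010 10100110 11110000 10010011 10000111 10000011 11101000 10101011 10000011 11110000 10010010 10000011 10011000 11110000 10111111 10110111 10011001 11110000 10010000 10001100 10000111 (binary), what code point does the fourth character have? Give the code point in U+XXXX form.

U+131C3

Offset 0: leading byte 0xD9 = 11011001 → 2-byte char #1 = D9 B9.
Offset 2: leading byte 0xF1 = 11110001 → 4-byte char #2 = F1 AE B8 B1.
Offset 6: leading byte 0xE2 = 11100010 → 3-byte char #3 = E2 82 A6.
Offset 9: leading byte 0xF0 = 11110000 → 4-byte char #4 = F0 93 87 83.
Leading byte 0xF0 = 11110000 matches 11110xxx → 4-byte sequence.
Byte 1: 0xF0 = 11110000, payload 000 (3 bits).
Byte 2: 0x93 = 10010011 (10xxxxxx ✓), payload 010011.
Byte 3: 0x87 = 10000111 (10xxxxxx ✓), payload 000111.
Byte 4: 0x83 = 10000011 (10xxxxxx ✓), payload 000011.
Concatenate: 000010011000111000011 = 0x131C3 (21 bits → U+131C3).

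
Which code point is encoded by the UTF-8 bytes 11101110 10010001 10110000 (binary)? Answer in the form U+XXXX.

Leading byte 0xEE = 11101110 matches 1110xxxx → 3-byte sequence.
Byte 1: 0xEE = 11101110, payload 1110 (4 bits).
Byte 2: 0x91 = 10010001 (10xxxxxx ✓), payload 010001.
Byte 3: 0xB0 = 10110000 (10xxxxxx ✓), payload 110000.
Concatenate: 1110010001110000 = 0xE470 (16 bits → U+E470).

U+E470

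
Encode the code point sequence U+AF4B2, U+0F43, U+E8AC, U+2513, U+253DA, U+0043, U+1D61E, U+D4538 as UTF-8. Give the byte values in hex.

F2 AF 92 B2 E0 BD 83 EE A2 AC E2 94 93 F0 A5 8F 9A 43 F0 9D 98 9E F3 94 94 B8

U+AF4B2: 4-byte form → F2 AF 92 B2.
U+0F43: 3-byte form → E0 BD 83.
U+E8AC: 3-byte form → EE A2 AC.
U+2513: 3-byte form → E2 94 93.
U+253DA: 4-byte form → F0 A5 8F 9A.
U+0043: 1-byte form → 43.
U+1D61E: 4-byte form → F0 9D 98 9E.
U+D4538: 4-byte form → F3 94 94 B8.
Concatenated (26 bytes): F2 AF 92 B2 E0 BD 83 EE A2 AC E2 94 93 F0 A5 8F 9A 43 F0 9D 98 9E F3 94 94 B8.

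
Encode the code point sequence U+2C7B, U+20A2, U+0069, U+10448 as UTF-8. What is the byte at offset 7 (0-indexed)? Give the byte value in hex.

U+2C7B → 3-byte form E2 B1 BB at offsets 0–2.
U+20A2 → 3-byte form E2 82 A2 at offsets 3–5.
U+0069 → 1-byte form 69 at offsets 6–6.
U+10448 → 4-byte form F0 90 91 88 at offsets 7–10.
Offset 7 falls in char 4's range; it's byte 1 of F0 90 91 88 = 0xF0.

0xF0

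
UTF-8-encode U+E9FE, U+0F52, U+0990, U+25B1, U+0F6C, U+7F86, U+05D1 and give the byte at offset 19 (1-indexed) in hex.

1-indexed offset 19 is 0-indexed offset 18.
U+E9FE → 3-byte form EE A7 BE at offsets 0–2.
U+0F52 → 3-byte form E0 BD 92 at offsets 3–5.
U+0990 → 3-byte form E0 A6 90 at offsets 6–8.
U+25B1 → 3-byte form E2 96 B1 at offsets 9–11.
U+0F6C → 3-byte form E0 BD AC at offsets 12–14.
U+7F86 → 3-byte form E7 BE 86 at offsets 15–17.
U+05D1 → 2-byte form D7 91 at offsets 18–19.
Offset 18 falls in char 7's range; it's byte 1 of D7 91 = 0xD7.

0xD7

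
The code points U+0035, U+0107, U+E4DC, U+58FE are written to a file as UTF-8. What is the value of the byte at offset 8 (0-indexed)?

U+0035 → 1-byte form 35 at offsets 0–0.
U+0107 → 2-byte form C4 87 at offsets 1–2.
U+E4DC → 3-byte form EE 93 9C at offsets 3–5.
U+58FE → 3-byte form E5 A3 BE at offsets 6–8.
Offset 8 falls in char 4's range; it's byte 3 of E5 A3 BE = 0xBE.

0xBE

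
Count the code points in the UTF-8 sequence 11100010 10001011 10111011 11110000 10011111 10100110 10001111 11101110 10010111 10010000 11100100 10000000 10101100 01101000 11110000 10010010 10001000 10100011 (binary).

6

Byte at offset 0: 0xE2 = 11100010 → 3-byte char (#1). Advance 3.
Byte at offset 3: 0xF0 = 11110000 → 4-byte char (#2). Advance 4.
Byte at offset 7: 0xEE = 11101110 → 3-byte char (#3). Advance 3.
Byte at offset 10: 0xE4 = 11100100 → 3-byte char (#4). Advance 3.
Byte at offset 13: 0x68 = 01101000 → 1-byte char (#5). Advance 1.
Byte at offset 14: 0xF0 = 11110000 → 4-byte char (#6). Advance 4.
Reached end at offset 18 after 6 code points.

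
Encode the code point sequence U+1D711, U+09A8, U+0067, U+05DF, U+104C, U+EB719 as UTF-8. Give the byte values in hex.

U+1D711: 4-byte form → F0 9D 9C 91.
U+09A8: 3-byte form → E0 A6 A8.
U+0067: 1-byte form → 67.
U+05DF: 2-byte form → D7 9F.
U+104C: 3-byte form → E1 81 8C.
U+EB719: 4-byte form → F3 AB 9C 99.
Concatenated (17 bytes): F0 9D 9C 91 E0 A6 A8 67 D7 9F E1 81 8C F3 AB 9C 99.

F0 9D 9C 91 E0 A6 A8 67 D7 9F E1 81 8C F3 AB 9C 99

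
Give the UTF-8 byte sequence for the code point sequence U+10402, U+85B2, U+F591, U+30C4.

U+10402: 4-byte form → F0 90 90 82.
U+85B2: 3-byte form → E8 96 B2.
U+F591: 3-byte form → EF 96 91.
U+30C4: 3-byte form → E3 83 84.
Concatenated (13 bytes): F0 90 90 82 E8 96 B2 EF 96 91 E3 83 84.

F0 90 90 82 E8 96 B2 EF 96 91 E3 83 84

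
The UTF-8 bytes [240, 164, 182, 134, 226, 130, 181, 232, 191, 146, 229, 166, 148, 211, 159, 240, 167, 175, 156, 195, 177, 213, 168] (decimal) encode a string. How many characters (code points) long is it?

8

Byte at offset 0: 0xF0 = 11110000 → 4-byte char (#1). Advance 4.
Byte at offset 4: 0xE2 = 11100010 → 3-byte char (#2). Advance 3.
Byte at offset 7: 0xE8 = 11101000 → 3-byte char (#3). Advance 3.
Byte at offset 10: 0xE5 = 11100101 → 3-byte char (#4). Advance 3.
Byte at offset 13: 0xD3 = 11010011 → 2-byte char (#5). Advance 2.
Byte at offset 15: 0xF0 = 11110000 → 4-byte char (#6). Advance 4.
Byte at offset 19: 0xC3 = 11000011 → 2-byte char (#7). Advance 2.
Byte at offset 21: 0xD5 = 11010101 → 2-byte char (#8). Advance 2.
Reached end at offset 23 after 8 code points.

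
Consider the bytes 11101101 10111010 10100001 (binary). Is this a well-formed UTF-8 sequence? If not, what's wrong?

Structurally a 3-byte sequence; payload = 0xDEA1.
But 0xDEA1 is in U+D800–U+DFFF, the surrogate range. Surrogates are not Unicode scalar values and are forbidden in UTF-8.

invalid (encodes a surrogate (U+D800–U+DFFF))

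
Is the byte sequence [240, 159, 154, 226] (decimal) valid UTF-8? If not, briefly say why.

invalid (non-continuation byte where continuation expected)

Leading byte 0xF0 = 11110000 → 4-byte form.
Byte 4 is 0xE2 = 11100010, which is not 10xxxxxx — expected a continuation byte.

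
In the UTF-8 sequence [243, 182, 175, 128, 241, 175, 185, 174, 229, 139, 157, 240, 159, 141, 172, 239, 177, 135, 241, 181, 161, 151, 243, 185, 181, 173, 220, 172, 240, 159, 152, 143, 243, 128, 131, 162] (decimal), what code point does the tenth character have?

Offset 0: leading byte 0xF3 = 11110011 → 4-byte char #1 = F3 B6 AF 80.
Offset 4: leading byte 0xF1 = 11110001 → 4-byte char #2 = F1 AF B9 AE.
Offset 8: leading byte 0xE5 = 11100101 → 3-byte char #3 = E5 8B 9D.
Offset 11: leading byte 0xF0 = 11110000 → 4-byte char #4 = F0 9F 8D AC.
Offset 15: leading byte 0xEF = 11101111 → 3-byte char #5 = EF B1 87.
Offset 18: leading byte 0xF1 = 11110001 → 4-byte char #6 = F1 B5 A1 97.
Offset 22: leading byte 0xF3 = 11110011 → 4-byte char #7 = F3 B9 B5 AD.
Offset 26: leading byte 0xDC = 11011100 → 2-byte char #8 = DC AC.
Offset 28: leading byte 0xF0 = 11110000 → 4-byte char #9 = F0 9F 98 8F.
Offset 32: leading byte 0xF3 = 11110011 → 4-byte char #10 = F3 80 83 A2.
Leading byte 0xF3 = 11110011 matches 11110xxx → 4-byte sequence.
Byte 1: 0xF3 = 11110011, payload 011 (3 bits).
Byte 2: 0x80 = 10000000 (10xxxxxx ✓), payload 000000.
Byte 3: 0x83 = 10000011 (10xxxxxx ✓), payload 000011.
Byte 4: 0xA2 = 10100010 (10xxxxxx ✓), payload 100010.
Concatenate: 011000000000011100010 = 0xC00E2 (21 bits → U+C00E2).

U+C00E2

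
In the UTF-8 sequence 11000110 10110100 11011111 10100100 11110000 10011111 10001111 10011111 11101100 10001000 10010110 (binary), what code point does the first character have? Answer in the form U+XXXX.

Offset 0: leading byte 0xC6 = 11000110 → 2-byte char #1 = C6 B4.
Leading byte 0xC6 = 11000110 matches 110xxxxx → 2-byte sequence.
Byte 1: 0xC6 = 11000110, payload 00110 (5 bits).
Byte 2: 0xB4 = 10110100 (10xxxxxx ✓), payload 110100.
Concatenate: 00110110100 = 0x1B4 (11 bits → U+01B4).

U+01B4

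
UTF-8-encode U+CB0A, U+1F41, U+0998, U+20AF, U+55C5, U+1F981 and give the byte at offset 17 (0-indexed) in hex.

0xA6

U+CB0A → 3-byte form EC AC 8A at offsets 0–2.
U+1F41 → 3-byte form E1 BD 81 at offsets 3–5.
U+0998 → 3-byte form E0 A6 98 at offsets 6–8.
U+20AF → 3-byte form E2 82 AF at offsets 9–11.
U+55C5 → 3-byte form E5 97 85 at offsets 12–14.
U+1F981 → 4-byte form F0 9F A6 81 at offsets 15–18.
Offset 17 falls in char 6's range; it's byte 3 of F0 9F A6 81 = 0xA6.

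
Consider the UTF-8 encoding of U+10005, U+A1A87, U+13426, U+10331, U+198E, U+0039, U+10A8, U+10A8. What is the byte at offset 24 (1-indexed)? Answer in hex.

0xE1

1-indexed offset 24 is 0-indexed offset 23.
U+10005 → 4-byte form F0 90 80 85 at offsets 0–3.
U+A1A87 → 4-byte form F2 A1 AA 87 at offsets 4–7.
U+13426 → 4-byte form F0 93 90 A6 at offsets 8–11.
U+10331 → 4-byte form F0 90 8C B1 at offsets 12–15.
U+198E → 3-byte form E1 A6 8E at offsets 16–18.
U+0039 → 1-byte form 39 at offsets 19–19.
U+10A8 → 3-byte form E1 82 A8 at offsets 20–22.
U+10A8 → 3-byte form E1 82 A8 at offsets 23–25.
Offset 23 falls in char 8's range; it's byte 1 of E1 82 A8 = 0xE1.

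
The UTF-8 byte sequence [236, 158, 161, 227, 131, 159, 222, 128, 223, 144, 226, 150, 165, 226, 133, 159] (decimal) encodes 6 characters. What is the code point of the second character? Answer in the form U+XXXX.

U+30DF

Offset 0: leading byte 0xEC = 11101100 → 3-byte char #1 = EC 9E A1.
Offset 3: leading byte 0xE3 = 11100011 → 3-byte char #2 = E3 83 9F.
Leading byte 0xE3 = 11100011 matches 1110xxxx → 3-byte sequence.
Byte 1: 0xE3 = 11100011, payload 0011 (4 bits).
Byte 2: 0x83 = 10000011 (10xxxxxx ✓), payload 000011.
Byte 3: 0x9F = 10011111 (10xxxxxx ✓), payload 011111.
Concatenate: 0011000011011111 = 0x30DF (16 bits → U+30DF).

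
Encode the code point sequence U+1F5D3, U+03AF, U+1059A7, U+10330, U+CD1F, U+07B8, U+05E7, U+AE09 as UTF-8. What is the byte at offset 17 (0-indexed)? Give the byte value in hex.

U+1F5D3 → 4-byte form F0 9F 97 93 at offsets 0–3.
U+03AF → 2-byte form CE AF at offsets 4–5.
U+1059A7 → 4-byte form F4 85 A6 A7 at offsets 6–9.
U+10330 → 4-byte form F0 90 8C B0 at offsets 10–13.
U+CD1F → 3-byte form EC B4 9F at offsets 14–16.
U+07B8 → 2-byte form DE B8 at offsets 17–18.
Offset 17 falls in char 6's range; it's byte 1 of DE B8 = 0xDE.

0xDE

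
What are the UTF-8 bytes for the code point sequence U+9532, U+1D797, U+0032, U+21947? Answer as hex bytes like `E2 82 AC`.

U+9532: 3-byte form → E9 94 B2.
U+1D797: 4-byte form → F0 9D 9E 97.
U+0032: 1-byte form → 32.
U+21947: 4-byte form → F0 A1 A5 87.
Concatenated (12 bytes): E9 94 B2 F0 9D 9E 97 32 F0 A1 A5 87.

E9 94 B2 F0 9D 9E 97 32 F0 A1 A5 87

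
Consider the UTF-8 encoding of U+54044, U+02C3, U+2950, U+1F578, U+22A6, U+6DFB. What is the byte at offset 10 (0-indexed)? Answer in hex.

0x9F

U+54044 → 4-byte form F1 94 81 84 at offsets 0–3.
U+02C3 → 2-byte form CB 83 at offsets 4–5.
U+2950 → 3-byte form E2 A5 90 at offsets 6–8.
U+1F578 → 4-byte form F0 9F 95 B8 at offsets 9–12.
Offset 10 falls in char 4's range; it's byte 2 of F0 9F 95 B8 = 0x9F.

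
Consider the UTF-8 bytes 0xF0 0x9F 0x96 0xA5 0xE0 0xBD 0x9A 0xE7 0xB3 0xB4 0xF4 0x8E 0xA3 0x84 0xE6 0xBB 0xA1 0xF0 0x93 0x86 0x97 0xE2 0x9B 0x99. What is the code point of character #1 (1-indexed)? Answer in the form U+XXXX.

Offset 0: leading byte 0xF0 = 11110000 → 4-byte char #1 = F0 9F 96 A5.
Leading byte 0xF0 = 11110000 matches 11110xxx → 4-byte sequence.
Byte 1: 0xF0 = 11110000, payload 000 (3 bits).
Byte 2: 0x9F = 10011111 (10xxxxxx ✓), payload 011111.
Byte 3: 0x96 = 10010110 (10xxxxxx ✓), payload 010110.
Byte 4: 0xA5 = 10100101 (10xxxxxx ✓), payload 100101.
Concatenate: 000011111010110100101 = 0x1F5A5 (21 bits → U+1F5A5).

U+1F5A5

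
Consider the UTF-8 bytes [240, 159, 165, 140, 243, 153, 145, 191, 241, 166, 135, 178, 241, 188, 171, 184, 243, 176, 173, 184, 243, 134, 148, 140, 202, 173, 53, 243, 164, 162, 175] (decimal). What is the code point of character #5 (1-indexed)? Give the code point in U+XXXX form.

Offset 0: leading byte 0xF0 = 11110000 → 4-byte char #1 = F0 9F A5 8C.
Offset 4: leading byte 0xF3 = 11110011 → 4-byte char #2 = F3 99 91 BF.
Offset 8: leading byte 0xF1 = 11110001 → 4-byte char #3 = F1 A6 87 B2.
Offset 12: leading byte 0xF1 = 11110001 → 4-byte char #4 = F1 BC AB B8.
Offset 16: leading byte 0xF3 = 11110011 → 4-byte char #5 = F3 B0 AD B8.
Leading byte 0xF3 = 11110011 matches 11110xxx → 4-byte sequence.
Byte 1: 0xF3 = 11110011, payload 011 (3 bits).
Byte 2: 0xB0 = 10110000 (10xxxxxx ✓), payload 110000.
Byte 3: 0xAD = 10101101 (10xxxxxx ✓), payload 101101.
Byte 4: 0xB8 = 10111000 (10xxxxxx ✓), payload 111000.
Concatenate: 011110000101101111000 = 0xF0B78 (21 bits → U+F0B78).

U+F0B78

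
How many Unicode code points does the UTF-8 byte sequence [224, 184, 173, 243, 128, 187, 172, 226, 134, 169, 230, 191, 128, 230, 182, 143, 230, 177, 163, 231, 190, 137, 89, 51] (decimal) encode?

Byte at offset 0: 0xE0 = 11100000 → 3-byte char (#1). Advance 3.
Byte at offset 3: 0xF3 = 11110011 → 4-byte char (#2). Advance 4.
Byte at offset 7: 0xE2 = 11100010 → 3-byte char (#3). Advance 3.
Byte at offset 10: 0xE6 = 11100110 → 3-byte char (#4). Advance 3.
Byte at offset 13: 0xE6 = 11100110 → 3-byte char (#5). Advance 3.
Byte at offset 16: 0xE6 = 11100110 → 3-byte char (#6). Advance 3.
Byte at offset 19: 0xE7 = 11100111 → 3-byte char (#7). Advance 3.
Byte at offset 22: 0x59 = 01011001 → 1-byte char (#8). Advance 1.
Byte at offset 23: 0x33 = 00110011 → 1-byte char (#9). Advance 1.
Reached end at offset 24 after 9 code points.

9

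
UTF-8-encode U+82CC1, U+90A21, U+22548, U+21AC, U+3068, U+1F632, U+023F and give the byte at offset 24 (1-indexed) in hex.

1-indexed offset 24 is 0-indexed offset 23.
U+82CC1 → 4-byte form F2 82 B3 81 at offsets 0–3.
U+90A21 → 4-byte form F2 90 A8 A1 at offsets 4–7.
U+22548 → 4-byte form F0 A2 95 88 at offsets 8–11.
U+21AC → 3-byte form E2 86 AC at offsets 12–14.
U+3068 → 3-byte form E3 81 A8 at offsets 15–17.
U+1F632 → 4-byte form F0 9F 98 B2 at offsets 18–21.
U+023F → 2-byte form C8 BF at offsets 22–23.
Offset 23 falls in char 7's range; it's byte 2 of C8 BF = 0xBF.

0xBF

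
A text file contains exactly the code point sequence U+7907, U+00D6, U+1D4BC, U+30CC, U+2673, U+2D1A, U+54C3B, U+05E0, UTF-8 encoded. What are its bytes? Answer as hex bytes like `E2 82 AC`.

U+7907: 3-byte form → E7 A4 87.
U+00D6: 2-byte form → C3 96.
U+1D4BC: 4-byte form → F0 9D 92 BC.
U+30CC: 3-byte form → E3 83 8C.
U+2673: 3-byte form → E2 99 B3.
U+2D1A: 3-byte form → E2 B4 9A.
U+54C3B: 4-byte form → F1 94 B0 BB.
U+05E0: 2-byte form → D7 A0.
Concatenated (24 bytes): E7 A4 87 C3 96 F0 9D 92 BC E3 83 8C E2 99 B3 E2 B4 9A F1 94 B0 BB D7 A0.

E7 A4 87 C3 96 F0 9D 92 BC E3 83 8C E2 99 B3 E2 B4 9A F1 94 B0 BB D7 A0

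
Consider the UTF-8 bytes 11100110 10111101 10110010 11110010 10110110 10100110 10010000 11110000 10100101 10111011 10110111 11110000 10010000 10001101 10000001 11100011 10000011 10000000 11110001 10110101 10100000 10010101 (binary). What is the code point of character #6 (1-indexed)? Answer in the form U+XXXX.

U+75815

Offset 0: leading byte 0xE6 = 11100110 → 3-byte char #1 = E6 BD B2.
Offset 3: leading byte 0xF2 = 11110010 → 4-byte char #2 = F2 B6 A6 90.
Offset 7: leading byte 0xF0 = 11110000 → 4-byte char #3 = F0 A5 BB B7.
Offset 11: leading byte 0xF0 = 11110000 → 4-byte char #4 = F0 90 8D 81.
Offset 15: leading byte 0xE3 = 11100011 → 3-byte char #5 = E3 83 80.
Offset 18: leading byte 0xF1 = 11110001 → 4-byte char #6 = F1 B5 A0 95.
Leading byte 0xF1 = 11110001 matches 11110xxx → 4-byte sequence.
Byte 1: 0xF1 = 11110001, payload 001 (3 bits).
Byte 2: 0xB5 = 10110101 (10xxxxxx ✓), payload 110101.
Byte 3: 0xA0 = 10100000 (10xxxxxx ✓), payload 100000.
Byte 4: 0x95 = 10010101 (10xxxxxx ✓), payload 010101.
Concatenate: 001110101100000010101 = 0x75815 (21 bits → U+75815).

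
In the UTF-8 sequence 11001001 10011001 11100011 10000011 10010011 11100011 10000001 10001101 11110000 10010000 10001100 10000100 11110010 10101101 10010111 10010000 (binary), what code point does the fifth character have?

U+AD5D0

Offset 0: leading byte 0xC9 = 11001001 → 2-byte char #1 = C9 99.
Offset 2: leading byte 0xE3 = 11100011 → 3-byte char #2 = E3 83 93.
Offset 5: leading byte 0xE3 = 11100011 → 3-byte char #3 = E3 81 8D.
Offset 8: leading byte 0xF0 = 11110000 → 4-byte char #4 = F0 90 8C 84.
Offset 12: leading byte 0xF2 = 11110010 → 4-byte char #5 = F2 AD 97 90.
Leading byte 0xF2 = 11110010 matches 11110xxx → 4-byte sequence.
Byte 1: 0xF2 = 11110010, payload 010 (3 bits).
Byte 2: 0xAD = 10101101 (10xxxxxx ✓), payload 101101.
Byte 3: 0x97 = 10010111 (10xxxxxx ✓), payload 010111.
Byte 4: 0x90 = 10010000 (10xxxxxx ✓), payload 010000.
Concatenate: 010101101010111010000 = 0xAD5D0 (21 bits → U+AD5D0).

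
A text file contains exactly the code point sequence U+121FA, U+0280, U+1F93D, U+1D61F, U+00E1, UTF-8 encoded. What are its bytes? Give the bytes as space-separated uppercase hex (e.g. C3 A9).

F0 92 87 BA CA 80 F0 9F A4 BD F0 9D 98 9F C3 A1

U+121FA: 4-byte form → F0 92 87 BA.
U+0280: 2-byte form → CA 80.
U+1F93D: 4-byte form → F0 9F A4 BD.
U+1D61F: 4-byte form → F0 9D 98 9F.
U+00E1: 2-byte form → C3 A1.
Concatenated (16 bytes): F0 92 87 BA CA 80 F0 9F A4 BD F0 9D 98 9F C3 A1.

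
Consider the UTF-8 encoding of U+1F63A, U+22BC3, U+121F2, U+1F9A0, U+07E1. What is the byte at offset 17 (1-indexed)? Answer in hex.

0xDF

1-indexed offset 17 is 0-indexed offset 16.
U+1F63A → 4-byte form F0 9F 98 BA at offsets 0–3.
U+22BC3 → 4-byte form F0 A2 AF 83 at offsets 4–7.
U+121F2 → 4-byte form F0 92 87 B2 at offsets 8–11.
U+1F9A0 → 4-byte form F0 9F A6 A0 at offsets 12–15.
U+07E1 → 2-byte form DF A1 at offsets 16–17.
Offset 16 falls in char 5's range; it's byte 1 of DF A1 = 0xDF.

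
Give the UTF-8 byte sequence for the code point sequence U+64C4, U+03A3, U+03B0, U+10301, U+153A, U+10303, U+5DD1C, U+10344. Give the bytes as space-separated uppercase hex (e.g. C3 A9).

E6 93 84 CE A3 CE B0 F0 90 8C 81 E1 94 BA F0 90 8C 83 F1 9D B4 9C F0 90 8D 84

U+64C4: 3-byte form → E6 93 84.
U+03A3: 2-byte form → CE A3.
U+03B0: 2-byte form → CE B0.
U+10301: 4-byte form → F0 90 8C 81.
U+153A: 3-byte form → E1 94 BA.
U+10303: 4-byte form → F0 90 8C 83.
U+5DD1C: 4-byte form → F1 9D B4 9C.
U+10344: 4-byte form → F0 90 8D 84.
Concatenated (26 bytes): E6 93 84 CE A3 CE B0 F0 90 8C 81 E1 94 BA F0 90 8C 83 F1 9D B4 9C F0 90 8D 84.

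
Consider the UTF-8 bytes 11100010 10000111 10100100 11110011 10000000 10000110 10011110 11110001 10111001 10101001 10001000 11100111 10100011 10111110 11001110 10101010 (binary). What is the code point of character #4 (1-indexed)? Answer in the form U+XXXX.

Offset 0: leading byte 0xE2 = 11100010 → 3-byte char #1 = E2 87 A4.
Offset 3: leading byte 0xF3 = 11110011 → 4-byte char #2 = F3 80 86 9E.
Offset 7: leading byte 0xF1 = 11110001 → 4-byte char #3 = F1 B9 A9 88.
Offset 11: leading byte 0xE7 = 11100111 → 3-byte char #4 = E7 A3 BE.
Leading byte 0xE7 = 11100111 matches 1110xxxx → 3-byte sequence.
Byte 1: 0xE7 = 11100111, payload 0111 (4 bits).
Byte 2: 0xA3 = 10100011 (10xxxxxx ✓), payload 100011.
Byte 3: 0xBE = 10111110 (10xxxxxx ✓), payload 111110.
Concatenate: 0111100011111110 = 0x78FE (16 bits → U+78FE).

U+78FE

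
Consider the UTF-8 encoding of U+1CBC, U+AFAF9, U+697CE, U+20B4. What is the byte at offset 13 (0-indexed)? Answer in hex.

U+1CBC → 3-byte form E1 B2 BC at offsets 0–2.
U+AFAF9 → 4-byte form F2 AF AB B9 at offsets 3–6.
U+697CE → 4-byte form F1 A9 9F 8E at offsets 7–10.
U+20B4 → 3-byte form E2 82 B4 at offsets 11–13.
Offset 13 falls in char 4's range; it's byte 3 of E2 82 B4 = 0xB4.

0xB4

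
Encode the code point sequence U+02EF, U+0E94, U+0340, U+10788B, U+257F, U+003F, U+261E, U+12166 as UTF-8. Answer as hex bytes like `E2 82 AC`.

CB AF E0 BA 94 CD 80 F4 87 A2 8B E2 95 BF 3F E2 98 9E F0 92 85 A6

U+02EF: 2-byte form → CB AF.
U+0E94: 3-byte form → E0 BA 94.
U+0340: 2-byte form → CD 80.
U+10788B: 4-byte form → F4 87 A2 8B.
U+257F: 3-byte form → E2 95 BF.
U+003F: 1-byte form → 3F.
U+261E: 3-byte form → E2 98 9E.
U+12166: 4-byte form → F0 92 85 A6.
Concatenated (22 bytes): CB AF E0 BA 94 CD 80 F4 87 A2 8B E2 95 BF 3F E2 98 9E F0 92 85 A6.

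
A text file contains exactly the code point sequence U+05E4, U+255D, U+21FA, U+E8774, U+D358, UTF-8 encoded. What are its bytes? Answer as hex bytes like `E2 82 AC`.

D7 A4 E2 95 9D E2 87 BA F3 A8 9D B4 ED 8D 98

U+05E4: 2-byte form → D7 A4.
U+255D: 3-byte form → E2 95 9D.
U+21FA: 3-byte form → E2 87 BA.
U+E8774: 4-byte form → F3 A8 9D B4.
U+D358: 3-byte form → ED 8D 98.
Concatenated (15 bytes): D7 A4 E2 95 9D E2 87 BA F3 A8 9D B4 ED 8D 98.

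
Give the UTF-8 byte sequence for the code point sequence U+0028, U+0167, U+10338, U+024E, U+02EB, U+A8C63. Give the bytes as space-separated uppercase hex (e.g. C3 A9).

28 C5 A7 F0 90 8C B8 C9 8E CB AB F2 A8 B1 A3

U+0028: 1-byte form → 28.
U+0167: 2-byte form → C5 A7.
U+10338: 4-byte form → F0 90 8C B8.
U+024E: 2-byte form → C9 8E.
U+02EB: 2-byte form → CB AB.
U+A8C63: 4-byte form → F2 A8 B1 A3.
Concatenated (15 bytes): 28 C5 A7 F0 90 8C B8 C9 8E CB AB F2 A8 B1 A3.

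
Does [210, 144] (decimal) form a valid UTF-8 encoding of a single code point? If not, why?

Leading byte 0xD2 = 11010010 → 2-byte form.
Continuation bytes 0x90=10010000 all match 10xxxxxx.
Decoded value 0x490 is ≥ 0x80 (shortest form) and not a surrogate.

valid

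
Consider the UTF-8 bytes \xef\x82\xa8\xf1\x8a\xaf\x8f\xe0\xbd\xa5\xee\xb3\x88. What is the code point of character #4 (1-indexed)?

U+ECC8

Offset 0: leading byte 0xEF = 11101111 → 3-byte char #1 = EF 82 A8.
Offset 3: leading byte 0xF1 = 11110001 → 4-byte char #2 = F1 8A AF 8F.
Offset 7: leading byte 0xE0 = 11100000 → 3-byte char #3 = E0 BD A5.
Offset 10: leading byte 0xEE = 11101110 → 3-byte char #4 = EE B3 88.
Leading byte 0xEE = 11101110 matches 1110xxxx → 3-byte sequence.
Byte 1: 0xEE = 11101110, payload 1110 (4 bits).
Byte 2: 0xB3 = 10110011 (10xxxxxx ✓), payload 110011.
Byte 3: 0x88 = 10001000 (10xxxxxx ✓), payload 001000.
Concatenate: 1110110011001000 = 0xECC8 (16 bits → U+ECC8).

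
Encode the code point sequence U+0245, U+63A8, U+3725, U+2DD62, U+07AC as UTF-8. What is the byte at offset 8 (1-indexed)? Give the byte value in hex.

1-indexed offset 8 is 0-indexed offset 7.
U+0245 → 2-byte form C9 85 at offsets 0–1.
U+63A8 → 3-byte form E6 8E A8 at offsets 2–4.
U+3725 → 3-byte form E3 9C A5 at offsets 5–7.
Offset 7 falls in char 3's range; it's byte 3 of E3 9C A5 = 0xA5.

0xA5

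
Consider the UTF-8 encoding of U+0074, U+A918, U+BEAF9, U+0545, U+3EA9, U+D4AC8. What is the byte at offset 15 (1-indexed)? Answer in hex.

0x94

1-indexed offset 15 is 0-indexed offset 14.
U+0074 → 1-byte form 74 at offsets 0–0.
U+A918 → 3-byte form EA A4 98 at offsets 1–3.
U+BEAF9 → 4-byte form F2 BE AB B9 at offsets 4–7.
U+0545 → 2-byte form D5 85 at offsets 8–9.
U+3EA9 → 3-byte form E3 BA A9 at offsets 10–12.
U+D4AC8 → 4-byte form F3 94 AB 88 at offsets 13–16.
Offset 14 falls in char 6's range; it's byte 2 of F3 94 AB 88 = 0x94.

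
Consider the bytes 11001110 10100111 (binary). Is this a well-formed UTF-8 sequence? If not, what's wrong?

Leading byte 0xCE = 11001110 → 2-byte form.
Continuation bytes 0xA7=10100111 all match 10xxxxxx.
Decoded value 0x3A7 is ≥ 0x80 (shortest form) and not a surrogate.

valid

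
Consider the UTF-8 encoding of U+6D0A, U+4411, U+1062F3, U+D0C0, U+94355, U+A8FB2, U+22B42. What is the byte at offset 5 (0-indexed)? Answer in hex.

U+6D0A → 3-byte form E6 B4 8A at offsets 0–2.
U+4411 → 3-byte form E4 90 91 at offsets 3–5.
Offset 5 falls in char 2's range; it's byte 3 of E4 90 91 = 0x91.

0x91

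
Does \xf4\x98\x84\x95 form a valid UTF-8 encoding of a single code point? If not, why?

Leading byte 0xF4 = 11110100 → 4-byte form.
Payload = 0x118115, which exceeds U+10FFFF, the maximum Unicode code point. (Leading bytes F5–FF, or F4 followed by ≥ 0x90, are invalid.)

invalid (encodes a value above U+10FFFF)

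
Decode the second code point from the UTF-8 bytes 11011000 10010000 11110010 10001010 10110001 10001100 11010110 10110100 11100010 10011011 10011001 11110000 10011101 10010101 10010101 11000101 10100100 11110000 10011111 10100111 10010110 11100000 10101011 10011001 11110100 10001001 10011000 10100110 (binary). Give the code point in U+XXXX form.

Offset 0: leading byte 0xD8 = 11011000 → 2-byte char #1 = D8 90.
Offset 2: leading byte 0xF2 = 11110010 → 4-byte char #2 = F2 8A B1 8C.
Leading byte 0xF2 = 11110010 matches 11110xxx → 4-byte sequence.
Byte 1: 0xF2 = 11110010, payload 010 (3 bits).
Byte 2: 0x8A = 10001010 (10xxxxxx ✓), payload 001010.
Byte 3: 0xB1 = 10110001 (10xxxxxx ✓), payload 110001.
Byte 4: 0x8C = 10001100 (10xxxxxx ✓), payload 001100.
Concatenate: 010001010110001001100 = 0x8AC4C (21 bits → U+8AC4C).

U+8AC4C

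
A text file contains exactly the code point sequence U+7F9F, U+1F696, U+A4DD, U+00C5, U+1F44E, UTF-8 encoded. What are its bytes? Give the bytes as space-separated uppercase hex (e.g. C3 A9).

U+7F9F: 3-byte form → E7 BE 9F.
U+1F696: 4-byte form → F0 9F 9A 96.
U+A4DD: 3-byte form → EA 93 9D.
U+00C5: 2-byte form → C3 85.
U+1F44E: 4-byte form → F0 9F 91 8E.
Concatenated (16 bytes): E7 BE 9F F0 9F 9A 96 EA 93 9D C3 85 F0 9F 91 8E.

E7 BE 9F F0 9F 9A 96 EA 93 9D C3 85 F0 9F 91 8E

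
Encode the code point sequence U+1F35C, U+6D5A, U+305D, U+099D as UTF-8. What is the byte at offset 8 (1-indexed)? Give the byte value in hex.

1-indexed offset 8 is 0-indexed offset 7.
U+1F35C → 4-byte form F0 9F 8D 9C at offsets 0–3.
U+6D5A → 3-byte form E6 B5 9A at offsets 4–6.
U+305D → 3-byte form E3 81 9D at offsets 7–9.
Offset 7 falls in char 3's range; it's byte 1 of E3 81 9D = 0xE3.

0xE3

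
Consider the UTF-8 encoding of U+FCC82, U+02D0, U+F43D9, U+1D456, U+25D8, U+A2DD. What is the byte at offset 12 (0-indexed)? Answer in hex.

U+FCC82 → 4-byte form F3 BC B2 82 at offsets 0–3.
U+02D0 → 2-byte form CB 90 at offsets 4–5.
U+F43D9 → 4-byte form F3 B4 8F 99 at offsets 6–9.
U+1D456 → 4-byte form F0 9D 91 96 at offsets 10–13.
Offset 12 falls in char 4's range; it's byte 3 of F0 9D 91 96 = 0x91.

0x91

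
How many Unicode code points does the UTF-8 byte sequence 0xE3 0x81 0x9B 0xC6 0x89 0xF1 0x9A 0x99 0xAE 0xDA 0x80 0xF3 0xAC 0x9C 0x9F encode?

5

Byte at offset 0: 0xE3 = 11100011 → 3-byte char (#1). Advance 3.
Byte at offset 3: 0xC6 = 11000110 → 2-byte char (#2). Advance 2.
Byte at offset 5: 0xF1 = 11110001 → 4-byte char (#3). Advance 4.
Byte at offset 9: 0xDA = 11011010 → 2-byte char (#4). Advance 2.
Byte at offset 11: 0xF3 = 11110011 → 4-byte char (#5). Advance 4.
Reached end at offset 15 after 5 code points.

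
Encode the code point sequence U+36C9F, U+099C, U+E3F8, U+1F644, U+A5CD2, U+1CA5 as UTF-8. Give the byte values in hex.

U+36C9F: 4-byte form → F0 B6 B2 9F.
U+099C: 3-byte form → E0 A6 9C.
U+E3F8: 3-byte form → EE 8F B8.
U+1F644: 4-byte form → F0 9F 99 84.
U+A5CD2: 4-byte form → F2 A5 B3 92.
U+1CA5: 3-byte form → E1 B2 A5.
Concatenated (21 bytes): F0 B6 B2 9F E0 A6 9C EE 8F B8 F0 9F 99 84 F2 A5 B3 92 E1 B2 A5.

F0 B6 B2 9F E0 A6 9C EE 8F B8 F0 9F 99 84 F2 A5 B3 92 E1 B2 A5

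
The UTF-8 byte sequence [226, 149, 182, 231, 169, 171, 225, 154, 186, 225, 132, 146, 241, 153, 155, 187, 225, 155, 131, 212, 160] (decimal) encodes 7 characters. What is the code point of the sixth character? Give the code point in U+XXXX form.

Offset 0: leading byte 0xE2 = 11100010 → 3-byte char #1 = E2 95 B6.
Offset 3: leading byte 0xE7 = 11100111 → 3-byte char #2 = E7 A9 AB.
Offset 6: leading byte 0xE1 = 11100001 → 3-byte char #3 = E1 9A BA.
Offset 9: leading byte 0xE1 = 11100001 → 3-byte char #4 = E1 84 92.
Offset 12: leading byte 0xF1 = 11110001 → 4-byte char #5 = F1 99 9B BB.
Offset 16: leading byte 0xE1 = 11100001 → 3-byte char #6 = E1 9B 83.
Leading byte 0xE1 = 11100001 matches 1110xxxx → 3-byte sequence.
Byte 1: 0xE1 = 11100001, payload 0001 (4 bits).
Byte 2: 0x9B = 10011011 (10xxxxxx ✓), payload 011011.
Byte 3: 0x83 = 10000011 (10xxxxxx ✓), payload 000011.
Concatenate: 0001011011000011 = 0x16C3 (16 bits → U+16C3).

U+16C3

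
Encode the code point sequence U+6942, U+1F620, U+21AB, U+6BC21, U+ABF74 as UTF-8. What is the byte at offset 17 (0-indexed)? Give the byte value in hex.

0xB4

U+6942 → 3-byte form E6 A5 82 at offsets 0–2.
U+1F620 → 4-byte form F0 9F 98 A0 at offsets 3–6.
U+21AB → 3-byte form E2 86 AB at offsets 7–9.
U+6BC21 → 4-byte form F1 AB B0 A1 at offsets 10–13.
U+ABF74 → 4-byte form F2 AB BD B4 at offsets 14–17.
Offset 17 falls in char 5's range; it's byte 4 of F2 AB BD B4 = 0xB4.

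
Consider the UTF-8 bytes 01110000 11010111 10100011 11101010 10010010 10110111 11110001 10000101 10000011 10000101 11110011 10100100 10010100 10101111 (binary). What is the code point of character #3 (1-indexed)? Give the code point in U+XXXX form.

U+A4B7

Offset 0: leading byte 0x70 = 01110000 → 1-byte char #1 = 70.
Offset 1: leading byte 0xD7 = 11010111 → 2-byte char #2 = D7 A3.
Offset 3: leading byte 0xEA = 11101010 → 3-byte char #3 = EA 92 B7.
Leading byte 0xEA = 11101010 matches 1110xxxx → 3-byte sequence.
Byte 1: 0xEA = 11101010, payload 1010 (4 bits).
Byte 2: 0x92 = 10010010 (10xxxxxx ✓), payload 010010.
Byte 3: 0xB7 = 10110111 (10xxxxxx ✓), payload 110111.
Concatenate: 1010010010110111 = 0xA4B7 (16 bits → U+A4B7).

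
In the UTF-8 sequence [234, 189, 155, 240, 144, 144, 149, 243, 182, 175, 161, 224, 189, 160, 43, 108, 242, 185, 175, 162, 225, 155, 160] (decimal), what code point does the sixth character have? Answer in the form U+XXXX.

Offset 0: leading byte 0xEA = 11101010 → 3-byte char #1 = EA BD 9B.
Offset 3: leading byte 0xF0 = 11110000 → 4-byte char #2 = F0 90 90 95.
Offset 7: leading byte 0xF3 = 11110011 → 4-byte char #3 = F3 B6 AF A1.
Offset 11: leading byte 0xE0 = 11100000 → 3-byte char #4 = E0 BD A0.
Offset 14: leading byte 0x2B = 00101011 → 1-byte char #5 = 2B.
Offset 15: leading byte 0x6C = 01101100 → 1-byte char #6 = 6C.
Leading byte 0x6C = 01101100 matches 0xxxxxxx → 1-byte sequence.
Byte 1: 0x6C = 01101100, payload 1101100 (7 bits).
Concatenate: 1101100 = 0x6C (7 bits → U+006C).

U+006C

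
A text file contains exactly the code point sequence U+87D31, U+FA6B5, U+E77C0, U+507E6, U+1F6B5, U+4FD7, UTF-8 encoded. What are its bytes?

U+87D31: 4-byte form → F2 87 B4 B1.
U+FA6B5: 4-byte form → F3 BA 9A B5.
U+E77C0: 4-byte form → F3 A7 9F 80.
U+507E6: 4-byte form → F1 90 9F A6.
U+1F6B5: 4-byte form → F0 9F 9A B5.
U+4FD7: 3-byte form → E4 BF 97.
Concatenated (23 bytes): F2 87 B4 B1 F3 BA 9A B5 F3 A7 9F 80 F1 90 9F A6 F0 9F 9A B5 E4 BF 97.

F2 87 B4 B1 F3 BA 9A B5 F3 A7 9F 80 F1 90 9F A6 F0 9F 9A B5 E4 BF 97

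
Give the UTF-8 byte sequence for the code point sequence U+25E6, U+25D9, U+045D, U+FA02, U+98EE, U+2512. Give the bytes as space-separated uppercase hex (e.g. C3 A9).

E2 97 A6 E2 97 99 D1 9D EF A8 82 E9 A3 AE E2 94 92

U+25E6: 3-byte form → E2 97 A6.
U+25D9: 3-byte form → E2 97 99.
U+045D: 2-byte form → D1 9D.
U+FA02: 3-byte form → EF A8 82.
U+98EE: 3-byte form → E9 A3 AE.
U+2512: 3-byte form → E2 94 92.
Concatenated (17 bytes): E2 97 A6 E2 97 99 D1 9D EF A8 82 E9 A3 AE E2 94 92.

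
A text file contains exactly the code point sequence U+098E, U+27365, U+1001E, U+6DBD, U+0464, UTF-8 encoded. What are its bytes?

E0 A6 8E F0 A7 8D A5 F0 90 80 9E E6 B6 BD D1 A4

U+098E: 3-byte form → E0 A6 8E.
U+27365: 4-byte form → F0 A7 8D A5.
U+1001E: 4-byte form → F0 90 80 9E.
U+6DBD: 3-byte form → E6 B6 BD.
U+0464: 2-byte form → D1 A4.
Concatenated (16 bytes): E0 A6 8E F0 A7 8D A5 F0 90 80 9E E6 B6 BD D1 A4.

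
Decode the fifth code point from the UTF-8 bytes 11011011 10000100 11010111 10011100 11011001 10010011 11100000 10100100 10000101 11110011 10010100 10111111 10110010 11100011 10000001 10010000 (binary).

U+D4FF2

Offset 0: leading byte 0xDB = 11011011 → 2-byte char #1 = DB 84.
Offset 2: leading byte 0xD7 = 11010111 → 2-byte char #2 = D7 9C.
Offset 4: leading byte 0xD9 = 11011001 → 2-byte char #3 = D9 93.
Offset 6: leading byte 0xE0 = 11100000 → 3-byte char #4 = E0 A4 85.
Offset 9: leading byte 0xF3 = 11110011 → 4-byte char #5 = F3 94 BF B2.
Leading byte 0xF3 = 11110011 matches 11110xxx → 4-byte sequence.
Byte 1: 0xF3 = 11110011, payload 011 (3 bits).
Byte 2: 0x94 = 10010100 (10xxxxxx ✓), payload 010100.
Byte 3: 0xBF = 10111111 (10xxxxxx ✓), payload 111111.
Byte 4: 0xB2 = 10110010 (10xxxxxx ✓), payload 110010.
Concatenate: 011010100111111110010 = 0xD4FF2 (21 bits → U+D4FF2).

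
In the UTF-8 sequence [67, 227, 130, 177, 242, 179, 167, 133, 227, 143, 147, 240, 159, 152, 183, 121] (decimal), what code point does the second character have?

U+30B1

Offset 0: leading byte 0x43 = 01000011 → 1-byte char #1 = 43.
Offset 1: leading byte 0xE3 = 11100011 → 3-byte char #2 = E3 82 B1.
Leading byte 0xE3 = 11100011 matches 1110xxxx → 3-byte sequence.
Byte 1: 0xE3 = 11100011, payload 0011 (4 bits).
Byte 2: 0x82 = 10000010 (10xxxxxx ✓), payload 000010.
Byte 3: 0xB1 = 10110001 (10xxxxxx ✓), payload 110001.
Concatenate: 0011000010110001 = 0x30B1 (16 bits → U+30B1).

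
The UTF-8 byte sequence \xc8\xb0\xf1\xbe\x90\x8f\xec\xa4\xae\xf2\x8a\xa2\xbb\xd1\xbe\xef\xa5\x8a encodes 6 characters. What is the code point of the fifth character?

U+047E

Offset 0: leading byte 0xC8 = 11001000 → 2-byte char #1 = C8 B0.
Offset 2: leading byte 0xF1 = 11110001 → 4-byte char #2 = F1 BE 90 8F.
Offset 6: leading byte 0xEC = 11101100 → 3-byte char #3 = EC A4 AE.
Offset 9: leading byte 0xF2 = 11110010 → 4-byte char #4 = F2 8A A2 BB.
Offset 13: leading byte 0xD1 = 11010001 → 2-byte char #5 = D1 BE.
Leading byte 0xD1 = 11010001 matches 110xxxxx → 2-byte sequence.
Byte 1: 0xD1 = 11010001, payload 10001 (5 bits).
Byte 2: 0xBE = 10111110 (10xxxxxx ✓), payload 111110.
Concatenate: 10001111110 = 0x47E (11 bits → U+047E).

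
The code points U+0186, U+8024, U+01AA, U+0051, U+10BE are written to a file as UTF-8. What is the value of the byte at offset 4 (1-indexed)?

0x80

1-indexed offset 4 is 0-indexed offset 3.
U+0186 → 2-byte form C6 86 at offsets 0–1.
U+8024 → 3-byte form E8 80 A4 at offsets 2–4.
Offset 3 falls in char 2's range; it's byte 2 of E8 80 A4 = 0x80.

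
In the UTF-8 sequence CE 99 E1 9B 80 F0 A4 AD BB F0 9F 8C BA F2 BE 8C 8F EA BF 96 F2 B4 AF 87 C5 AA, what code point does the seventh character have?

U+B4BC7

Offset 0: leading byte 0xCE = 11001110 → 2-byte char #1 = CE 99.
Offset 2: leading byte 0xE1 = 11100001 → 3-byte char #2 = E1 9B 80.
Offset 5: leading byte 0xF0 = 11110000 → 4-byte char #3 = F0 A4 AD BB.
Offset 9: leading byte 0xF0 = 11110000 → 4-byte char #4 = F0 9F 8C BA.
Offset 13: leading byte 0xF2 = 11110010 → 4-byte char #5 = F2 BE 8C 8F.
Offset 17: leading byte 0xEA = 11101010 → 3-byte char #6 = EA BF 96.
Offset 20: leading byte 0xF2 = 11110010 → 4-byte char #7 = F2 B4 AF 87.
Leading byte 0xF2 = 11110010 matches 11110xxx → 4-byte sequence.
Byte 1: 0xF2 = 11110010, payload 010 (3 bits).
Byte 2: 0xB4 = 10110100 (10xxxxxx ✓), payload 110100.
Byte 3: 0xAF = 10101111 (10xxxxxx ✓), payload 101111.
Byte 4: 0x87 = 10000111 (10xxxxxx ✓), payload 000111.
Concatenate: 010110100101111000111 = 0xB4BC7 (21 bits → U+B4BC7).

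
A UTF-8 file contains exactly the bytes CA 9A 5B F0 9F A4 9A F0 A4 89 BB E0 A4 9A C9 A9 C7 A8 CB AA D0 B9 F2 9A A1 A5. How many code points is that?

Byte at offset 0: 0xCA = 11001010 → 2-byte char (#1). Advance 2.
Byte at offset 2: 0x5B = 01011011 → 1-byte char (#2). Advance 1.
Byte at offset 3: 0xF0 = 11110000 → 4-byte char (#3). Advance 4.
Byte at offset 7: 0xF0 = 11110000 → 4-byte char (#4). Advance 4.
Byte at offset 11: 0xE0 = 11100000 → 3-byte char (#5). Advance 3.
Byte at offset 14: 0xC9 = 11001001 → 2-byte char (#6). Advance 2.
Byte at offset 16: 0xC7 = 11000111 → 2-byte char (#7). Advance 2.
Byte at offset 18: 0xCB = 11001011 → 2-byte char (#8). Advance 2.
Byte at offset 20: 0xD0 = 11010000 → 2-byte char (#9). Advance 2.
Byte at offset 22: 0xF2 = 11110010 → 4-byte char (#10). Advance 4.
Reached end at offset 26 after 10 code points.

10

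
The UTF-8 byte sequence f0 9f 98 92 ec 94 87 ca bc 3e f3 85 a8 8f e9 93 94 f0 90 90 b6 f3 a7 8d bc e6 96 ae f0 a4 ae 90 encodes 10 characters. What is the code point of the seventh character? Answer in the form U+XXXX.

Offset 0: leading byte 0xF0 = 11110000 → 4-byte char #1 = F0 9F 98 92.
Offset 4: leading byte 0xEC = 11101100 → 3-byte char #2 = EC 94 87.
Offset 7: leading byte 0xCA = 11001010 → 2-byte char #3 = CA BC.
Offset 9: leading byte 0x3E = 00111110 → 1-byte char #4 = 3E.
Offset 10: leading byte 0xF3 = 11110011 → 4-byte char #5 = F3 85 A8 8F.
Offset 14: leading byte 0xE9 = 11101001 → 3-byte char #6 = E9 93 94.
Offset 17: leading byte 0xF0 = 11110000 → 4-byte char #7 = F0 90 90 B6.
Leading byte 0xF0 = 11110000 matches 11110xxx → 4-byte sequence.
Byte 1: 0xF0 = 11110000, payload 000 (3 bits).
Byte 2: 0x90 = 10010000 (10xxxxxx ✓), payload 010000.
Byte 3: 0x90 = 10010000 (10xxxxxx ✓), payload 010000.
Byte 4: 0xB6 = 10110110 (10xxxxxx ✓), payload 110110.
Concatenate: 000010000010000110110 = 0x10436 (21 bits → U+10436).

U+10436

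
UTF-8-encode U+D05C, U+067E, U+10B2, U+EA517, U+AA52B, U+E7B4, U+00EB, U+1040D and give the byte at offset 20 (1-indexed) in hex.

1-indexed offset 20 is 0-indexed offset 19.
U+D05C → 3-byte form ED 81 9C at offsets 0–2.
U+067E → 2-byte form D9 BE at offsets 3–4.
U+10B2 → 3-byte form E1 82 B2 at offsets 5–7.
U+EA517 → 4-byte form F3 AA 94 97 at offsets 8–11.
U+AA52B → 4-byte form F2 AA 94 AB at offsets 12–15.
U+E7B4 → 3-byte form EE 9E B4 at offsets 16–18.
U+00EB → 2-byte form C3 AB at offsets 19–20.
Offset 19 falls in char 7's range; it's byte 1 of C3 AB = 0xC3.

0xC3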